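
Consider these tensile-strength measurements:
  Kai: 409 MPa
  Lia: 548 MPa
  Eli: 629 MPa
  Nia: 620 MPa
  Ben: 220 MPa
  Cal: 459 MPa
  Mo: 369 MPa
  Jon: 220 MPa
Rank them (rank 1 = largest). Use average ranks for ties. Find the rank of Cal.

Sorted (descending): 629, 620, 548, 459, 409, 369, 220, 220
The 2 values of 220 occupy positions 7–8 → average rank (7+8)/2 = 7.5.
Cal has value 459 MPa → rank 4.

4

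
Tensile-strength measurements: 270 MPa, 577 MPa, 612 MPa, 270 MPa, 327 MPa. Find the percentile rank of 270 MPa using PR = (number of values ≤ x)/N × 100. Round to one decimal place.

40.0

N = 5.
Strictly below 270: 0. Equal to 270: 2.
PR = 2/5 × 100 = 40.0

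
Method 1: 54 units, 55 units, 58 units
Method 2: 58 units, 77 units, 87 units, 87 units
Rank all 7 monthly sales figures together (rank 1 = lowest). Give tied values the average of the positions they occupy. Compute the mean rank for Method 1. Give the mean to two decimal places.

2.17

Sorted (ascending): 54, 55, 58, 58, 77, 87, 87
The 2 values of 58 occupy positions 3–4 → average rank (3+4)/2 = 3.5.
The 2 values of 87 occupy positions 6–7 → average rank (6+7)/2 = 6.5.
Method 1 values → pooled ranks: 54→1, 55→2, 58→3.5
Mean rank = (1 + 2 + 3.5) / 3 = 2.17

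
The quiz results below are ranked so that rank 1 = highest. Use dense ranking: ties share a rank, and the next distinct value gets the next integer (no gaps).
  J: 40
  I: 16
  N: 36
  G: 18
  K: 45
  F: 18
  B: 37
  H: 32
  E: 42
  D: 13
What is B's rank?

4

Sorted (descending): 45, 42, 40, 37, 36, 32, 18, 18, 16, 13
The 2 values of 18 share dense rank 7.
Remaining distinct values take the next consecutive integers.
B has value 37 → rank 4.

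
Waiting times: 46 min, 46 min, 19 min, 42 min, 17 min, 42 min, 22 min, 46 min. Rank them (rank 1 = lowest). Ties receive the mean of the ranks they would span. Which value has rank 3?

22

Sorted (ascending): 17, 19, 22, 42, 42, 46, 46, 46
The 2 values of 42 occupy positions 4–5 → average rank (4+5)/2 = 4.5.
The 3 values of 46 occupy positions 6–8 → average rank 7.
Rank 3 → value 22.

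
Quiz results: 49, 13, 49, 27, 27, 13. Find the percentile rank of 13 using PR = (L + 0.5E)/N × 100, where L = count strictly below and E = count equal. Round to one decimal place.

16.7

N = 6.
Strictly below 13: 0. Equal to 13: 2.
PR = (0 + 0.5·2)/6 × 100 = 16.7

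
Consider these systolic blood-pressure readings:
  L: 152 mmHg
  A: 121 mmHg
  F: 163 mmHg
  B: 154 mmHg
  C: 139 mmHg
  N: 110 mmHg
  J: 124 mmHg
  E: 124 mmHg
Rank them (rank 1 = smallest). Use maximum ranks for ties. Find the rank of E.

Sorted (ascending): 110, 121, 124, 124, 139, 152, 154, 163
The 2 values of 124 occupy positions 3–4 → each gets rank 4.
E has value 124 mmHg → rank 4.

4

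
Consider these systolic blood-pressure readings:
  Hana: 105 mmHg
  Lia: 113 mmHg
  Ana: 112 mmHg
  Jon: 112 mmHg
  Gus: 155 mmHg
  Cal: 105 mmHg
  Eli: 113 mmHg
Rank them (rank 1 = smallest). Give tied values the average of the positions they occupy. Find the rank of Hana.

Sorted (ascending): 105, 105, 112, 112, 113, 113, 155
The 2 values of 105 occupy positions 1–2 → average rank (1+2)/2 = 1.5.
The 2 values of 112 occupy positions 3–4 → average rank (3+4)/2 = 3.5.
The 2 values of 113 occupy positions 5–6 → average rank (5+6)/2 = 5.5.
Hana has value 105 mmHg → rank 1.5.

1.5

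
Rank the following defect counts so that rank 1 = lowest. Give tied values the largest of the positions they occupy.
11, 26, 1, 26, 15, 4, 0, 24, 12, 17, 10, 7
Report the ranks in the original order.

Sorted (ascending): 0, 1, 4, 7, 10, 11, 12, 15, 17, 24, 26, 26
The 2 values of 26 occupy positions 11–12 → each gets rank 12.

6, 12, 2, 12, 8, 3, 1, 10, 7, 9, 5, 4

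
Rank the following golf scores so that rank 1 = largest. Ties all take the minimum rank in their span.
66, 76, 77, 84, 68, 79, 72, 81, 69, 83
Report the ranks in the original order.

Sorted (descending): 84, 83, 81, 79, 77, 76, 72, 69, 68, 66
No ties — each value takes its position as its rank.

10, 6, 5, 1, 9, 4, 7, 3, 8, 2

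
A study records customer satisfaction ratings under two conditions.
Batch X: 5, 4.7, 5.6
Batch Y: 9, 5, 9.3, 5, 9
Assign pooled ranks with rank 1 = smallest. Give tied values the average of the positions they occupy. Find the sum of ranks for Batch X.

Sorted (ascending): 4.7, 5, 5, 5, 5.6, 9, 9, 9.3
The 3 values of 5 occupy positions 2–4 → average rank 3.
The 2 values of 9 occupy positions 6–7 → average rank (6+7)/2 = 6.5.
Batch X values → pooled ranks: 5→3, 4.7→1, 5.6→5
Rank sum = 3 + 1 + 5 = 9

9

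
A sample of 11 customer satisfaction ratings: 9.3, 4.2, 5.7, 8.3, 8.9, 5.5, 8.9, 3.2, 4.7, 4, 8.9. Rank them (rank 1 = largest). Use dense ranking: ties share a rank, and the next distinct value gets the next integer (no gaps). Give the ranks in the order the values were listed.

1, 7, 4, 3, 2, 5, 2, 9, 6, 8, 2

Sorted (descending): 9.3, 8.9, 8.9, 8.9, 8.3, 5.7, 5.5, 4.7, 4.2, 4, 3.2
The 3 values of 8.9 share dense rank 2.
Remaining distinct values take the next consecutive integers.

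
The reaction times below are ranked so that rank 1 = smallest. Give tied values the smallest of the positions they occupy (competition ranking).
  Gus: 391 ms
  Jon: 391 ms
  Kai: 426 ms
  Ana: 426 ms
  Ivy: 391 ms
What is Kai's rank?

4

Sorted (ascending): 391, 391, 391, 426, 426
The 3 values of 391 occupy positions 1–3 → each gets rank 1.
The 2 values of 426 occupy positions 4–5 → each gets rank 4.
Kai has value 426 ms → rank 4.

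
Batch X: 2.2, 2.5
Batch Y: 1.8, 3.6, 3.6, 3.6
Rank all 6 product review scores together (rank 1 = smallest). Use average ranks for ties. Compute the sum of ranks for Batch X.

Sorted (ascending): 1.8, 2.2, 2.5, 3.6, 3.6, 3.6
The 3 values of 3.6 occupy positions 4–6 → average rank 5.
Batch X values → pooled ranks: 2.2→2, 2.5→3
Rank sum = 2 + 3 = 5

5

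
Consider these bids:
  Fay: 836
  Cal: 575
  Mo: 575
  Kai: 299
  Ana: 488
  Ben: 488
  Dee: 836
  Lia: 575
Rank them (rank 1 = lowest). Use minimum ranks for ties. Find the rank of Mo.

Sorted (ascending): 299, 488, 488, 575, 575, 575, 836, 836
The 2 values of 488 occupy positions 2–3 → each gets rank 2.
The 3 values of 575 occupy positions 4–6 → each gets rank 4.
The 2 values of 836 occupy positions 7–8 → each gets rank 7.
Mo has value 575 → rank 4.

4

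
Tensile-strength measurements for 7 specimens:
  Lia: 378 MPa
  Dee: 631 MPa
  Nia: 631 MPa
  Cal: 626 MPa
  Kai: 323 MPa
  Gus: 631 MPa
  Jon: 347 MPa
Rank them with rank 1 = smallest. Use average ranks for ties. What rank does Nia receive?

Sorted (ascending): 323, 347, 378, 626, 631, 631, 631
The 3 values of 631 occupy positions 5–7 → average rank 6.
Nia has value 631 MPa → rank 6.

6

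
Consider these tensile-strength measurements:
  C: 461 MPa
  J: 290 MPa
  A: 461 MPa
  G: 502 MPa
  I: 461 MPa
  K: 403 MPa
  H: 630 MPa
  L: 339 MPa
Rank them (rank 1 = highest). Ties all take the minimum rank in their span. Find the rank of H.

Sorted (descending): 630, 502, 461, 461, 461, 403, 339, 290
The 3 values of 461 occupy positions 3–5 → each gets rank 3.
H has value 630 MPa → rank 1.

1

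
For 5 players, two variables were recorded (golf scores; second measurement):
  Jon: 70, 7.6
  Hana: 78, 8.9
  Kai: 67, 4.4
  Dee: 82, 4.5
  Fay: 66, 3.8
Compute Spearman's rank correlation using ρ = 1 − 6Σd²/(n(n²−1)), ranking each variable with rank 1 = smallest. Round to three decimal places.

0.700

Ranks of variable 1: 3, 4, 2, 5, 1
Ranks of variable 2: 4, 5, 2, 3, 1
d = r₁ − r₂: -1, -1, 0, 2, 0
d²: 1, 1, 0, 4, 0; Σd² = 6
ρ = 1 − 6·6/(5·24) = 1 − 36/120 = 0.700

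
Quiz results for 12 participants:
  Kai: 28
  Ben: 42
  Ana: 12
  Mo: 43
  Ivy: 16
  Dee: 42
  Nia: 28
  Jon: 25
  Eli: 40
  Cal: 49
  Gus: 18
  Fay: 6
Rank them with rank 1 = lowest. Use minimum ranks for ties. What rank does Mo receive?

Sorted (ascending): 6, 12, 16, 18, 25, 28, 28, 40, 42, 42, 43, 49
The 2 values of 28 occupy positions 6–7 → each gets rank 6.
The 2 values of 42 occupy positions 9–10 → each gets rank 9.
Mo has value 43 → rank 11.

11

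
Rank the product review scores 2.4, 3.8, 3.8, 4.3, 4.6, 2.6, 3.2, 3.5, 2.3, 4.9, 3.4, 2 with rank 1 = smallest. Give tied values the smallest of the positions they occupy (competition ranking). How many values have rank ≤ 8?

Sorted (ascending): 2, 2.3, 2.4, 2.6, 3.2, 3.4, 3.5, 3.8, 3.8, 4.3, 4.6, 4.9
The 2 values of 3.8 occupy positions 8–9 → each gets rank 8.
Ranks ≤ 8: {1, 2, 3, 4, 5, 6, 7, 8, 8} → 9 values.

9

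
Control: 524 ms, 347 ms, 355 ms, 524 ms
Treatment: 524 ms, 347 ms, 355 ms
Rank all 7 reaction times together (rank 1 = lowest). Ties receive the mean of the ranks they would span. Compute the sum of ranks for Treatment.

11

Sorted (ascending): 347, 347, 355, 355, 524, 524, 524
The 2 values of 347 occupy positions 1–2 → average rank (1+2)/2 = 1.5.
The 2 values of 355 occupy positions 3–4 → average rank (3+4)/2 = 3.5.
The 3 values of 524 occupy positions 5–7 → average rank 6.
Treatment values → pooled ranks: 524→6, 347→1.5, 355→3.5
Rank sum = 6 + 1.5 + 3.5 = 11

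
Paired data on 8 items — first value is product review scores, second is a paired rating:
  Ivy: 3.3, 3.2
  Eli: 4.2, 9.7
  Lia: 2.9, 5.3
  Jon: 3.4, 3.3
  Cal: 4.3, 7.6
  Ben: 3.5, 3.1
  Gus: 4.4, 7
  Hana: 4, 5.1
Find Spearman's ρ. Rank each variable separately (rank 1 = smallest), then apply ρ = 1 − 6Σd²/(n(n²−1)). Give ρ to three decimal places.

Ranks of variable 1: 2, 6, 1, 3, 7, 4, 8, 5
Ranks of variable 2: 2, 8, 5, 3, 7, 1, 6, 4
d = r₁ − r₂: 0, -2, -4, 0, 0, 3, 2, 1
d²: 0, 4, 16, 0, 0, 9, 4, 1; Σd² = 34
ρ = 1 − 6·34/(8·63) = 1 − 204/504 = 0.595

0.595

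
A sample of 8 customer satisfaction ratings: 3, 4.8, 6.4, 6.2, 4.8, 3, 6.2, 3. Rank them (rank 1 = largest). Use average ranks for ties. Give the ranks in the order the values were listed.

7, 4.5, 1, 2.5, 4.5, 7, 2.5, 7

Sorted (descending): 6.4, 6.2, 6.2, 4.8, 4.8, 3, 3, 3
The 2 values of 6.2 occupy positions 2–3 → average rank (2+3)/2 = 2.5.
The 2 values of 4.8 occupy positions 4–5 → average rank (4+5)/2 = 4.5.
The 3 values of 3 occupy positions 6–8 → average rank 7.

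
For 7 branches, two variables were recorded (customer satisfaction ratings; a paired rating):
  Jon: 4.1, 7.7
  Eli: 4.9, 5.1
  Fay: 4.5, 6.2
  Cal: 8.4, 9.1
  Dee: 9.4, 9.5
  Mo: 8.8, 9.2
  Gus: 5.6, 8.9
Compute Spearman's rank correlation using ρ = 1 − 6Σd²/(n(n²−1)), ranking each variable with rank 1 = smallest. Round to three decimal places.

0.857

Ranks of variable 1: 1, 3, 2, 5, 7, 6, 4
Ranks of variable 2: 3, 1, 2, 5, 7, 6, 4
d = r₁ − r₂: -2, 2, 0, 0, 0, 0, 0
d²: 4, 4, 0, 0, 0, 0, 0; Σd² = 8
ρ = 1 − 6·8/(7·48) = 1 − 48/336 = 0.857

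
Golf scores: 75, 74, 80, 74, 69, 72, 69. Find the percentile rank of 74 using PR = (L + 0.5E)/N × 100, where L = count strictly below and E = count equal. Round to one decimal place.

57.1

N = 7.
Strictly below 74: 3. Equal to 74: 2.
PR = (3 + 0.5·2)/7 × 100 = 57.1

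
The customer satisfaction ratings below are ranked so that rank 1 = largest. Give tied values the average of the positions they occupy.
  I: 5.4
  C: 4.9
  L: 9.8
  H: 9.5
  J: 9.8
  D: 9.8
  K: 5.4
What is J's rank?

Sorted (descending): 9.8, 9.8, 9.8, 9.5, 5.4, 5.4, 4.9
The 3 values of 9.8 occupy positions 1–3 → average rank 2.
The 2 values of 5.4 occupy positions 5–6 → average rank (5+6)/2 = 5.5.
J has value 9.8 → rank 2.

2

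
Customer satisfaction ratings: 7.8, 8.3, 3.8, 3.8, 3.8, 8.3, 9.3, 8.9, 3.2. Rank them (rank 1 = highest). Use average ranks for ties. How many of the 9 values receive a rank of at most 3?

2

Sorted (descending): 9.3, 8.9, 8.3, 8.3, 7.8, 3.8, 3.8, 3.8, 3.2
The 2 values of 8.3 occupy positions 3–4 → average rank (3+4)/2 = 3.5.
The 3 values of 3.8 occupy positions 6–8 → average rank 7.
Ranks ≤ 3: {1, 2} → 2 values.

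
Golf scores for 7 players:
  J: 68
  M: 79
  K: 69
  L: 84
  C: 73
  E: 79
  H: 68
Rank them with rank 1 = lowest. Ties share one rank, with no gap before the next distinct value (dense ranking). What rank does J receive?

1

Sorted (ascending): 68, 68, 69, 73, 79, 79, 84
The 2 values of 68 share dense rank 1.
The 2 values of 79 share dense rank 4.
Remaining distinct values take the next consecutive integers.
J has value 68 → rank 1.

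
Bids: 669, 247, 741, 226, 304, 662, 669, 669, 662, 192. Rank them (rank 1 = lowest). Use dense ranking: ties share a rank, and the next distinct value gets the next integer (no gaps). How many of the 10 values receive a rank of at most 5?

Sorted (ascending): 192, 226, 247, 304, 662, 662, 669, 669, 669, 741
The 2 values of 662 share dense rank 5.
The 3 values of 669 share dense rank 6.
Remaining distinct values take the next consecutive integers.
Ranks ≤ 5: {1, 2, 3, 4, 5, 5} → 6 values.

6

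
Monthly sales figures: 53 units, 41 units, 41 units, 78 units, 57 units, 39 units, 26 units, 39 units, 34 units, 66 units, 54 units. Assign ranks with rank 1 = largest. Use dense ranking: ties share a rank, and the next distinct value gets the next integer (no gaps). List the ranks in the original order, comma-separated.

Sorted (descending): 78, 66, 57, 54, 53, 41, 41, 39, 39, 34, 26
The 2 values of 41 share dense rank 6.
The 2 values of 39 share dense rank 7.
Remaining distinct values take the next consecutive integers.

5, 6, 6, 1, 3, 7, 9, 7, 8, 2, 4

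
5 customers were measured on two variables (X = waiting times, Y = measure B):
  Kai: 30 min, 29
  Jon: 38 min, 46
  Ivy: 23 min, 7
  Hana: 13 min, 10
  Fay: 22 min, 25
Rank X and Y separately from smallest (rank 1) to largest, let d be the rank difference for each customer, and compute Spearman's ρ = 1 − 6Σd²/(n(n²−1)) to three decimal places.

Ranks of variable 1: 4, 5, 3, 1, 2
Ranks of variable 2: 4, 5, 1, 2, 3
d = r₁ − r₂: 0, 0, 2, -1, -1
d²: 0, 0, 4, 1, 1; Σd² = 6
ρ = 1 − 6·6/(5·24) = 1 − 36/120 = 0.700

0.700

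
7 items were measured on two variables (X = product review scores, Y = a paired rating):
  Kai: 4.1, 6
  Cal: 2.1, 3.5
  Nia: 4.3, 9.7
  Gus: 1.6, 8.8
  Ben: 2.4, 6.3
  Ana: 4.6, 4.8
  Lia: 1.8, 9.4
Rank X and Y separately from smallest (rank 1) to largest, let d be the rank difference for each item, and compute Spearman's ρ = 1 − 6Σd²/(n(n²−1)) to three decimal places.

Ranks of variable 1: 5, 3, 6, 1, 4, 7, 2
Ranks of variable 2: 3, 1, 7, 5, 4, 2, 6
d = r₁ − r₂: 2, 2, -1, -4, 0, 5, -4
d²: 4, 4, 1, 16, 0, 25, 16; Σd² = 66
ρ = 1 − 6·66/(7·48) = 1 − 396/336 = -0.179

-0.179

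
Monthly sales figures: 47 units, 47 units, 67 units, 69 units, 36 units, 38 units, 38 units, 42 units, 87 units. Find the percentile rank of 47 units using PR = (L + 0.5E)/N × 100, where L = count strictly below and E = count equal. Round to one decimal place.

55.6

N = 9.
Strictly below 47: 4. Equal to 47: 2.
PR = (4 + 0.5·2)/9 × 100 = 55.6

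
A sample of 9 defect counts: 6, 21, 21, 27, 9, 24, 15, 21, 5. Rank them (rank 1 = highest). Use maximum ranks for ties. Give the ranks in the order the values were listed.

8, 5, 5, 1, 7, 2, 6, 5, 9

Sorted (descending): 27, 24, 21, 21, 21, 15, 9, 6, 5
The 3 values of 21 occupy positions 3–5 → each gets rank 5.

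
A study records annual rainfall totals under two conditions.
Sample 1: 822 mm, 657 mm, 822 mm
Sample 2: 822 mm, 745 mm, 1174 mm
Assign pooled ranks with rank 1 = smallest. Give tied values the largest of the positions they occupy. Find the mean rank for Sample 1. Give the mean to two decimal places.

Sorted (ascending): 657, 745, 822, 822, 822, 1174
The 3 values of 822 occupy positions 3–5 → each gets rank 5.
Sample 1 values → pooled ranks: 822→5, 657→1, 822→5
Mean rank = (5 + 1 + 5) / 3 = 3.67

3.67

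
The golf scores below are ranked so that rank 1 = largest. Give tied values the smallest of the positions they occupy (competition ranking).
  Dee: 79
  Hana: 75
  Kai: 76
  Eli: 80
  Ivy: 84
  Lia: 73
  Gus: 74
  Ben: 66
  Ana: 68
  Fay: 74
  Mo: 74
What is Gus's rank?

6

Sorted (descending): 84, 80, 79, 76, 75, 74, 74, 74, 73, 68, 66
The 3 values of 74 occupy positions 6–8 → each gets rank 6.
Gus has value 74 → rank 6.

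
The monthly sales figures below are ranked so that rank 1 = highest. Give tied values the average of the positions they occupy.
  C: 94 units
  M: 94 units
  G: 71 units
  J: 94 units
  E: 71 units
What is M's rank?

Sorted (descending): 94, 94, 94, 71, 71
The 3 values of 94 occupy positions 1–3 → average rank 2.
The 2 values of 71 occupy positions 4–5 → average rank (4+5)/2 = 4.5.
M has value 94 units → rank 2.

2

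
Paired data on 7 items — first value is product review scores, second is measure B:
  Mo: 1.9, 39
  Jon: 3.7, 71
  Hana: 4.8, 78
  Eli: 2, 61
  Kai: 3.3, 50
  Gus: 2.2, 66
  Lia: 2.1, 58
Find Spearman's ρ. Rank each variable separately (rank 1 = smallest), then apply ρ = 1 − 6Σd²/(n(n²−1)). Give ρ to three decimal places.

0.750

Ranks of variable 1: 1, 6, 7, 2, 5, 4, 3
Ranks of variable 2: 1, 6, 7, 4, 2, 5, 3
d = r₁ − r₂: 0, 0, 0, -2, 3, -1, 0
d²: 0, 0, 0, 4, 9, 1, 0; Σd² = 14
ρ = 1 − 6·14/(7·48) = 1 − 84/336 = 0.750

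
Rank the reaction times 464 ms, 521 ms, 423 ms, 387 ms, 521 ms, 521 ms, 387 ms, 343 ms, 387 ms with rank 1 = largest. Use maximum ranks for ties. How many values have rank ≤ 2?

0

Sorted (descending): 521, 521, 521, 464, 423, 387, 387, 387, 343
The 3 values of 521 occupy positions 1–3 → each gets rank 3.
The 3 values of 387 occupy positions 6–8 → each gets rank 8.
Ranks ≤ 2: {} → 0 values.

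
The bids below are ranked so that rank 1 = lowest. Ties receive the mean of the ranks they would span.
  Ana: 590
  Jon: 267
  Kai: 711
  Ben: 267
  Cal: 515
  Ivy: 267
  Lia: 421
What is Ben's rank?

Sorted (ascending): 267, 267, 267, 421, 515, 590, 711
The 3 values of 267 occupy positions 1–3 → average rank 2.
Ben has value 267 → rank 2.

2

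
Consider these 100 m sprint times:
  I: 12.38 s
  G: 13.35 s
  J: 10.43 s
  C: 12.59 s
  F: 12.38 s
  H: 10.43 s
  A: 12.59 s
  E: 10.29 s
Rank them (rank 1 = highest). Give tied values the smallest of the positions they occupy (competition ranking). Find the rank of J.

Sorted (descending): 13.35, 12.59, 12.59, 12.38, 12.38, 10.43, 10.43, 10.29
The 2 values of 12.59 occupy positions 2–3 → each gets rank 2.
The 2 values of 12.38 occupy positions 4–5 → each gets rank 4.
The 2 values of 10.43 occupy positions 6–7 → each gets rank 6.
J has value 10.43 s → rank 6.

6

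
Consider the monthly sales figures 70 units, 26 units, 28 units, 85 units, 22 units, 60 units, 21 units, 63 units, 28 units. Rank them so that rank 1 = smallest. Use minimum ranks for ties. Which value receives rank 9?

85

Sorted (ascending): 21, 22, 26, 28, 28, 60, 63, 70, 85
The 2 values of 28 occupy positions 4–5 → each gets rank 4.
Rank 9 → value 85.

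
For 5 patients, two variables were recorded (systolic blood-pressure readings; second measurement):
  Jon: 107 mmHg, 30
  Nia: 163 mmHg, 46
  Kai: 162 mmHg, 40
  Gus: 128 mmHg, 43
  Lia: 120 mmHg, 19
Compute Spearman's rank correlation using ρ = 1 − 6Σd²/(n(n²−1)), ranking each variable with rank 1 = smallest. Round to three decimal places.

Ranks of variable 1: 1, 5, 4, 3, 2
Ranks of variable 2: 2, 5, 3, 4, 1
d = r₁ − r₂: -1, 0, 1, -1, 1
d²: 1, 0, 1, 1, 1; Σd² = 4
ρ = 1 − 6·4/(5·24) = 1 − 24/120 = 0.800

0.800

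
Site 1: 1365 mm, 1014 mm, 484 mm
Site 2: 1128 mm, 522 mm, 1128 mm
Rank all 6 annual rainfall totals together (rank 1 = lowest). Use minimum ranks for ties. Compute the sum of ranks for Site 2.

10

Sorted (ascending): 484, 522, 1014, 1128, 1128, 1365
The 2 values of 1128 occupy positions 4–5 → each gets rank 4.
Site 2 values → pooled ranks: 1128→4, 522→2, 1128→4
Rank sum = 4 + 2 + 4 = 10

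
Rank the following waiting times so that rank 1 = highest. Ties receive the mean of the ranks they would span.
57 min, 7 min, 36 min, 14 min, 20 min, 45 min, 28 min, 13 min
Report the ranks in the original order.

1, 8, 3, 6, 5, 2, 4, 7

Sorted (descending): 57, 45, 36, 28, 20, 14, 13, 7
No ties — each value takes its position as its rank.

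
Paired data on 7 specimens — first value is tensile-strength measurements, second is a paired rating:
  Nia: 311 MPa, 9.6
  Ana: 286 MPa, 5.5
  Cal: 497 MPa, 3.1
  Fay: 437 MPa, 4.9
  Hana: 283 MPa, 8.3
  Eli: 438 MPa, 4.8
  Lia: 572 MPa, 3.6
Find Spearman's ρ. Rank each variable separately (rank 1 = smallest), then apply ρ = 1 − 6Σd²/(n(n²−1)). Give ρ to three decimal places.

-0.857

Ranks of variable 1: 3, 2, 6, 4, 1, 5, 7
Ranks of variable 2: 7, 5, 1, 4, 6, 3, 2
d = r₁ − r₂: -4, -3, 5, 0, -5, 2, 5
d²: 16, 9, 25, 0, 25, 4, 25; Σd² = 104
ρ = 1 − 6·104/(7·48) = 1 − 624/336 = -0.857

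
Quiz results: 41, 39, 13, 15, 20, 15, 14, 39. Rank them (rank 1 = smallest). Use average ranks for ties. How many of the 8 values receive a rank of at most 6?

Sorted (ascending): 13, 14, 15, 15, 20, 39, 39, 41
The 2 values of 15 occupy positions 3–4 → average rank (3+4)/2 = 3.5.
The 2 values of 39 occupy positions 6–7 → average rank (6+7)/2 = 6.5.
Ranks ≤ 6: {1, 2, 3.5, 3.5, 5} → 5 values.

5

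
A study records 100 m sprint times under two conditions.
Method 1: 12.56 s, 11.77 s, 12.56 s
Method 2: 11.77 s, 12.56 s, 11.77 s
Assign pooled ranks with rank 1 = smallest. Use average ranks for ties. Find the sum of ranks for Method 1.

12

Sorted (ascending): 11.77, 11.77, 11.77, 12.56, 12.56, 12.56
The 3 values of 11.77 occupy positions 1–3 → average rank 2.
The 3 values of 12.56 occupy positions 4–6 → average rank 5.
Method 1 values → pooled ranks: 12.56→5, 11.77→2, 12.56→5
Rank sum = 5 + 2 + 5 = 12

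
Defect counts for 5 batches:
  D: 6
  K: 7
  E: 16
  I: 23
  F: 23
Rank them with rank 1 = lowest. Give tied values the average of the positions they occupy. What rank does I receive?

4.5

Sorted (ascending): 6, 7, 16, 23, 23
The 2 values of 23 occupy positions 4–5 → average rank (4+5)/2 = 4.5.
I has value 23 → rank 4.5.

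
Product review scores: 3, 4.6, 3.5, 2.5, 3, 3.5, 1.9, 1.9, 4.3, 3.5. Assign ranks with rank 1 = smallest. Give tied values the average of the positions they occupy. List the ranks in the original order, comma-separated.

Sorted (ascending): 1.9, 1.9, 2.5, 3, 3, 3.5, 3.5, 3.5, 4.3, 4.6
The 2 values of 1.9 occupy positions 1–2 → average rank (1+2)/2 = 1.5.
The 2 values of 3 occupy positions 4–5 → average rank (4+5)/2 = 4.5.
The 3 values of 3.5 occupy positions 6–8 → average rank 7.

4.5, 10, 7, 3, 4.5, 7, 1.5, 1.5, 9, 7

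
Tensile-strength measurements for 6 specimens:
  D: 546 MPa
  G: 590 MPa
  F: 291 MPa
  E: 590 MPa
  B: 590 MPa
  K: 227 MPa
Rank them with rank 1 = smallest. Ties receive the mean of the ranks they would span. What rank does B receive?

Sorted (ascending): 227, 291, 546, 590, 590, 590
The 3 values of 590 occupy positions 4–6 → average rank 5.
B has value 590 MPa → rank 5.

5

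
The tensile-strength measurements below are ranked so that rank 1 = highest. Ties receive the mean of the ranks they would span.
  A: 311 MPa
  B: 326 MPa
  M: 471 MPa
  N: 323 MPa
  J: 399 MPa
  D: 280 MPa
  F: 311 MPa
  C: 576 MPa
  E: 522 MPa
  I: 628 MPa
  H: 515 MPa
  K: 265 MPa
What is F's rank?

Sorted (descending): 628, 576, 522, 515, 471, 399, 326, 323, 311, 311, 280, 265
The 2 values of 311 occupy positions 9–10 → average rank (9+10)/2 = 9.5.
F has value 311 MPa → rank 9.5.

9.5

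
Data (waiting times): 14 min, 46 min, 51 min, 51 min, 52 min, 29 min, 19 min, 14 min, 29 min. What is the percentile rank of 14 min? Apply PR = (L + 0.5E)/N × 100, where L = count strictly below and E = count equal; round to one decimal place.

N = 9.
Strictly below 14: 0. Equal to 14: 2.
PR = (0 + 0.5·2)/9 × 100 = 11.1

11.1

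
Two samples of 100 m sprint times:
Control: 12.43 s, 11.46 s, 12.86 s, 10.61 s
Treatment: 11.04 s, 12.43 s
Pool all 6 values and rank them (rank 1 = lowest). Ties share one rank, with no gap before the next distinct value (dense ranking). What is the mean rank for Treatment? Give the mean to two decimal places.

Sorted (ascending): 10.61, 11.04, 11.46, 12.43, 12.43, 12.86
The 2 values of 12.43 share dense rank 4.
Remaining distinct values take the next consecutive integers.
Treatment values → pooled ranks: 11.04→2, 12.43→4
Mean rank = (2 + 4) / 2 = 3.00

3.00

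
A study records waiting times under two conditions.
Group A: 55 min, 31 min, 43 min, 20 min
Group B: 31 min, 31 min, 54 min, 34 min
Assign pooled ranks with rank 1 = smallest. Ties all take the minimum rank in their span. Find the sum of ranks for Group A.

Sorted (ascending): 20, 31, 31, 31, 34, 43, 54, 55
The 3 values of 31 occupy positions 2–4 → each gets rank 2.
Group A values → pooled ranks: 55→8, 31→2, 43→6, 20→1
Rank sum = 8 + 2 + 6 + 1 = 17

17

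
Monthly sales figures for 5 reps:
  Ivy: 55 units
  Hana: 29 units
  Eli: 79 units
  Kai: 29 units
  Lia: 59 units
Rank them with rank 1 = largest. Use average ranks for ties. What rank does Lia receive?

Sorted (descending): 79, 59, 55, 29, 29
The 2 values of 29 occupy positions 4–5 → average rank (4+5)/2 = 4.5.
Lia has value 59 units → rank 2.

2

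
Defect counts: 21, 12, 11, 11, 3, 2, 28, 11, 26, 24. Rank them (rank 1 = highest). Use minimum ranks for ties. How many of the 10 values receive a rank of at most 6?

8

Sorted (descending): 28, 26, 24, 21, 12, 11, 11, 11, 3, 2
The 3 values of 11 occupy positions 6–8 → each gets rank 6.
Ranks ≤ 6: {1, 2, 3, 4, 5, 6, 6, 6} → 8 values.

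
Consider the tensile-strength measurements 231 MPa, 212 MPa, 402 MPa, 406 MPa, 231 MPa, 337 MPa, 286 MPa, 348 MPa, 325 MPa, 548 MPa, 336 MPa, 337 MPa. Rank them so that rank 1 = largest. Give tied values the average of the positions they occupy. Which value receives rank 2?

406

Sorted (descending): 548, 406, 402, 348, 337, 337, 336, 325, 286, 231, 231, 212
The 2 values of 337 occupy positions 5–6 → average rank (5+6)/2 = 5.5.
The 2 values of 231 occupy positions 10–11 → average rank (10+11)/2 = 10.5.
Rank 2 → value 406.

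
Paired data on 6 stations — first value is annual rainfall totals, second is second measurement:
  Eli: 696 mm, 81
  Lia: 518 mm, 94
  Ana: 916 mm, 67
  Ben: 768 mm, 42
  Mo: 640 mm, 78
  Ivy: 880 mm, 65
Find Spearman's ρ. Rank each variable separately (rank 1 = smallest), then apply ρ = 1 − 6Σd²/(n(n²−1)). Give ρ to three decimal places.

Ranks of variable 1: 3, 1, 6, 4, 2, 5
Ranks of variable 2: 5, 6, 3, 1, 4, 2
d = r₁ − r₂: -2, -5, 3, 3, -2, 3
d²: 4, 25, 9, 9, 4, 9; Σd² = 60
ρ = 1 − 6·60/(6·35) = 1 − 360/210 = -0.714

-0.714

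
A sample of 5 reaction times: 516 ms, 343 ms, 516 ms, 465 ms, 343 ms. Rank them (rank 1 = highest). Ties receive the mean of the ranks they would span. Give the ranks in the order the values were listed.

1.5, 4.5, 1.5, 3, 4.5

Sorted (descending): 516, 516, 465, 343, 343
The 2 values of 516 occupy positions 1–2 → average rank (1+2)/2 = 1.5.
The 2 values of 343 occupy positions 4–5 → average rank (4+5)/2 = 4.5.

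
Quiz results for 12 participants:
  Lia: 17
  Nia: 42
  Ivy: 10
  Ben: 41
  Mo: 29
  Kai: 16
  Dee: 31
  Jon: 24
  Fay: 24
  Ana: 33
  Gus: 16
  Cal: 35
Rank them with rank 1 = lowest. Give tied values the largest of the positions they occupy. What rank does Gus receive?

3

Sorted (ascending): 10, 16, 16, 17, 24, 24, 29, 31, 33, 35, 41, 42
The 2 values of 16 occupy positions 2–3 → each gets rank 3.
The 2 values of 24 occupy positions 5–6 → each gets rank 6.
Gus has value 16 → rank 3.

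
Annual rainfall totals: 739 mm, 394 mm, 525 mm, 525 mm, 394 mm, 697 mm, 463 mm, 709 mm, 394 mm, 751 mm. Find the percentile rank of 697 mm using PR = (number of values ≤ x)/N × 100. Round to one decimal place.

70.0

N = 10.
Strictly below 697: 6. Equal to 697: 1.
PR = 7/10 × 100 = 70.0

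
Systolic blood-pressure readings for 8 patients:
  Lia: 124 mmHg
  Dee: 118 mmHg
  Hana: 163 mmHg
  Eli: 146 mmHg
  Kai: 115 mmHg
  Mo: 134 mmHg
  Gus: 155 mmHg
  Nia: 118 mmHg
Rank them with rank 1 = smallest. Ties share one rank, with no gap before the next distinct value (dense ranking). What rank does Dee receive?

Sorted (ascending): 115, 118, 118, 124, 134, 146, 155, 163
The 2 values of 118 share dense rank 2.
Remaining distinct values take the next consecutive integers.
Dee has value 118 mmHg → rank 2.

2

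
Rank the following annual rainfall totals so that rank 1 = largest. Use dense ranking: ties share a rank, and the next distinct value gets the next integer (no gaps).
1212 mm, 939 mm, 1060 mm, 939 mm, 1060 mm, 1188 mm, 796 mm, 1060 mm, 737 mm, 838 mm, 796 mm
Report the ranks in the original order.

1, 4, 3, 4, 3, 2, 6, 3, 7, 5, 6

Sorted (descending): 1212, 1188, 1060, 1060, 1060, 939, 939, 838, 796, 796, 737
The 3 values of 1060 share dense rank 3.
The 2 values of 939 share dense rank 4.
The 2 values of 796 share dense rank 6.
Remaining distinct values take the next consecutive integers.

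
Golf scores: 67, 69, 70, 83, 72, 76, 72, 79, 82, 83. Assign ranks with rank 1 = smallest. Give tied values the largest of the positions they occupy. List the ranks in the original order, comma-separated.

Sorted (ascending): 67, 69, 70, 72, 72, 76, 79, 82, 83, 83
The 2 values of 72 occupy positions 4–5 → each gets rank 5.
The 2 values of 83 occupy positions 9–10 → each gets rank 10.

1, 2, 3, 10, 5, 6, 5, 7, 8, 10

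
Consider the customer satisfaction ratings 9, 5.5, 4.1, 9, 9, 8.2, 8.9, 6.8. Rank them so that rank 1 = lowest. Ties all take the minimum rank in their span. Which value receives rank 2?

5.5

Sorted (ascending): 4.1, 5.5, 6.8, 8.2, 8.9, 9, 9, 9
The 3 values of 9 occupy positions 6–8 → each gets rank 6.
Rank 2 → value 5.5.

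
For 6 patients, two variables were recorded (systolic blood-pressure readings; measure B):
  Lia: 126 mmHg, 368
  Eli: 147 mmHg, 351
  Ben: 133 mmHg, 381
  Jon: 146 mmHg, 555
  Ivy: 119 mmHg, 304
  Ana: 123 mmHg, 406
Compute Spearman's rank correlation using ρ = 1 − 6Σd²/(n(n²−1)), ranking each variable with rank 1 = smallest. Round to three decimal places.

0.257

Ranks of variable 1: 3, 6, 4, 5, 1, 2
Ranks of variable 2: 3, 2, 4, 6, 1, 5
d = r₁ − r₂: 0, 4, 0, -1, 0, -3
d²: 0, 16, 0, 1, 0, 9; Σd² = 26
ρ = 1 − 6·26/(6·35) = 1 − 156/210 = 0.257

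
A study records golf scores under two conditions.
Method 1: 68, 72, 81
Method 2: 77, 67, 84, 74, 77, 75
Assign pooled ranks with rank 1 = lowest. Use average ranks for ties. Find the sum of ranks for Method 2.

Sorted (ascending): 67, 68, 72, 74, 75, 77, 77, 81, 84
The 2 values of 77 occupy positions 6–7 → average rank (6+7)/2 = 6.5.
Method 2 values → pooled ranks: 77→6.5, 67→1, 84→9, 74→4, 77→6.5, 75→5
Rank sum = 6.5 + 1 + 9 + 4 + 6.5 + 5 = 32

32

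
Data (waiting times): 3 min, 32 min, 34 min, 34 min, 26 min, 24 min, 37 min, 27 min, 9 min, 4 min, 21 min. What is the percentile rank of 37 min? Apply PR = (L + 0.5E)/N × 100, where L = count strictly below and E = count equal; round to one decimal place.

N = 11.
Strictly below 37: 10. Equal to 37: 1.
PR = (10 + 0.5·1)/11 × 100 = 95.5

95.5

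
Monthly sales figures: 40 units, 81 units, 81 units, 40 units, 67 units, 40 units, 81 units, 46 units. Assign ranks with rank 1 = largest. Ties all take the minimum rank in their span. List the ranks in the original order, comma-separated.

Sorted (descending): 81, 81, 81, 67, 46, 40, 40, 40
The 3 values of 81 occupy positions 1–3 → each gets rank 1.
The 3 values of 40 occupy positions 6–8 → each gets rank 6.

6, 1, 1, 6, 4, 6, 1, 5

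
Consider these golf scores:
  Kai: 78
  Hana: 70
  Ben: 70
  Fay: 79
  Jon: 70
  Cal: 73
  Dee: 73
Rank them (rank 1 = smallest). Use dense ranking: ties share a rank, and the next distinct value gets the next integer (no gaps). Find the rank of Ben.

Sorted (ascending): 70, 70, 70, 73, 73, 78, 79
The 3 values of 70 share dense rank 1.
The 2 values of 73 share dense rank 2.
Remaining distinct values take the next consecutive integers.
Ben has value 70 → rank 1.

1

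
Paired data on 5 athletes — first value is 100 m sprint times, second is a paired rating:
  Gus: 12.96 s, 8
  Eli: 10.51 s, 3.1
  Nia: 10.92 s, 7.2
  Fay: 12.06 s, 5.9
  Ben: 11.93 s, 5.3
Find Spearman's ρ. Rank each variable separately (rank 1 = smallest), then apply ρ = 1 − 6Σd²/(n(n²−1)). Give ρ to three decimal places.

0.700

Ranks of variable 1: 5, 1, 2, 4, 3
Ranks of variable 2: 5, 1, 4, 3, 2
d = r₁ − r₂: 0, 0, -2, 1, 1
d²: 0, 0, 4, 1, 1; Σd² = 6
ρ = 1 − 6·6/(5·24) = 1 − 36/120 = 0.700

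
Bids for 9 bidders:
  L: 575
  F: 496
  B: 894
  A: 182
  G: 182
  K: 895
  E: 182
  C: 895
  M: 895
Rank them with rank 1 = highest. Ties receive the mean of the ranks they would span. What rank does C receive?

2

Sorted (descending): 895, 895, 895, 894, 575, 496, 182, 182, 182
The 3 values of 895 occupy positions 1–3 → average rank 2.
The 3 values of 182 occupy positions 7–9 → average rank 8.
C has value 895 → rank 2.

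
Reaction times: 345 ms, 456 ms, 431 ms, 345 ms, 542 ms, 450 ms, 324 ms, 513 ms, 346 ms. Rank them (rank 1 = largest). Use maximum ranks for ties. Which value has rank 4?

Sorted (descending): 542, 513, 456, 450, 431, 346, 345, 345, 324
The 2 values of 345 occupy positions 7–8 → each gets rank 8.
Rank 4 → value 450.

450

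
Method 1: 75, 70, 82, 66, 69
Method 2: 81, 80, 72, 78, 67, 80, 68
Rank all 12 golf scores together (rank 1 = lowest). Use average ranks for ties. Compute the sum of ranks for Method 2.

Sorted (ascending): 66, 67, 68, 69, 70, 72, 75, 78, 80, 80, 81, 82
The 2 values of 80 occupy positions 9–10 → average rank (9+10)/2 = 9.5.
Method 2 values → pooled ranks: 81→11, 80→9.5, 72→6, 78→8, 67→2, 80→9.5, 68→3
Rank sum = 11 + 9.5 + 6 + 8 + 2 + 9.5 + 3 = 49

49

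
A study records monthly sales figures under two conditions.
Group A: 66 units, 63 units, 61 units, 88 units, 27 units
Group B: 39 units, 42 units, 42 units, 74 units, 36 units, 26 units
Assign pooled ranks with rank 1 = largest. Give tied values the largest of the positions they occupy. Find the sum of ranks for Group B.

44

Sorted (descending): 88, 74, 66, 63, 61, 42, 42, 39, 36, 27, 26
The 2 values of 42 occupy positions 6–7 → each gets rank 7.
Group B values → pooled ranks: 39→8, 42→7, 42→7, 74→2, 36→9, 26→11
Rank sum = 8 + 7 + 7 + 2 + 9 + 11 = 44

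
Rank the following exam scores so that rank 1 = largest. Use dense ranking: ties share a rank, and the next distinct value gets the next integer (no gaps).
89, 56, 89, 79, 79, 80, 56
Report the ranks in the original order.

Sorted (descending): 89, 89, 80, 79, 79, 56, 56
The 2 values of 89 share dense rank 1.
The 2 values of 79 share dense rank 3.
The 2 values of 56 share dense rank 4.
Remaining distinct values take the next consecutive integers.

1, 4, 1, 3, 3, 2, 4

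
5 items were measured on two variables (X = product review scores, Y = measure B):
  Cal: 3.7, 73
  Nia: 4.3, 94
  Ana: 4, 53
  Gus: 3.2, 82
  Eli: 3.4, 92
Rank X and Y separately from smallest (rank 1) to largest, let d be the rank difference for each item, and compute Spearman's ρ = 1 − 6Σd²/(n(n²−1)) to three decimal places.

0.100

Ranks of variable 1: 3, 5, 4, 1, 2
Ranks of variable 2: 2, 5, 1, 3, 4
d = r₁ − r₂: 1, 0, 3, -2, -2
d²: 1, 0, 9, 4, 4; Σd² = 18
ρ = 1 − 6·18/(5·24) = 1 − 108/120 = 0.100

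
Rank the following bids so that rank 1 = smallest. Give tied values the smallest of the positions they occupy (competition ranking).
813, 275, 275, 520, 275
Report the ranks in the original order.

Sorted (ascending): 275, 275, 275, 520, 813
The 3 values of 275 occupy positions 1–3 → each gets rank 1.

5, 1, 1, 4, 1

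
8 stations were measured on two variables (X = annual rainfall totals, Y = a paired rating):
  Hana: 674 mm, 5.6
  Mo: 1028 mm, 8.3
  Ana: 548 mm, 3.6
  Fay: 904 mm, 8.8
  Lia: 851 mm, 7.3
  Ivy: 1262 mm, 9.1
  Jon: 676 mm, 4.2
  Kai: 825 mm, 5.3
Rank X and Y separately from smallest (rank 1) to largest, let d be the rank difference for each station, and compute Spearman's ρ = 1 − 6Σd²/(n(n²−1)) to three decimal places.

Ranks of variable 1: 2, 7, 1, 6, 5, 8, 3, 4
Ranks of variable 2: 4, 6, 1, 7, 5, 8, 2, 3
d = r₁ − r₂: -2, 1, 0, -1, 0, 0, 1, 1
d²: 4, 1, 0, 1, 0, 0, 1, 1; Σd² = 8
ρ = 1 − 6·8/(8·63) = 1 − 48/504 = 0.905

0.905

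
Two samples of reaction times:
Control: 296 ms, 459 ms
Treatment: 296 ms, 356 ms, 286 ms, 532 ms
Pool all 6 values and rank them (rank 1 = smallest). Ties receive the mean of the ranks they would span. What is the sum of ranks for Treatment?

Sorted (ascending): 286, 296, 296, 356, 459, 532
The 2 values of 296 occupy positions 2–3 → average rank (2+3)/2 = 2.5.
Treatment values → pooled ranks: 296→2.5, 356→4, 286→1, 532→6
Rank sum = 2.5 + 4 + 1 + 6 = 13.5

13.5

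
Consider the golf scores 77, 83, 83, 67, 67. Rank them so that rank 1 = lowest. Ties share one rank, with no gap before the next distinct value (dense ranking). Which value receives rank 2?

77

Sorted (ascending): 67, 67, 77, 83, 83
The 2 values of 67 share dense rank 1.
The 2 values of 83 share dense rank 3.
Remaining distinct values take the next consecutive integers.
Rank 2 → value 77.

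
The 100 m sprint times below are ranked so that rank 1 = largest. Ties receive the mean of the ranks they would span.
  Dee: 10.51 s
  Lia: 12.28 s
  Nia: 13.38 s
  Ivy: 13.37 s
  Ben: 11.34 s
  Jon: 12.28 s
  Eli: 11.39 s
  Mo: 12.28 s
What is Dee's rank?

Sorted (descending): 13.38, 13.37, 12.28, 12.28, 12.28, 11.39, 11.34, 10.51
The 3 values of 12.28 occupy positions 3–5 → average rank 4.
Dee has value 10.51 s → rank 8.

8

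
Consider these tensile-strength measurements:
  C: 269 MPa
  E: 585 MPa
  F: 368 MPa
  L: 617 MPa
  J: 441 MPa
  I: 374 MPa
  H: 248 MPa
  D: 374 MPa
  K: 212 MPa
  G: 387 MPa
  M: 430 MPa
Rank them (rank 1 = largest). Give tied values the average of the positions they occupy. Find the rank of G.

5

Sorted (descending): 617, 585, 441, 430, 387, 374, 374, 368, 269, 248, 212
The 2 values of 374 occupy positions 6–7 → average rank (6+7)/2 = 6.5.
G has value 387 MPa → rank 5.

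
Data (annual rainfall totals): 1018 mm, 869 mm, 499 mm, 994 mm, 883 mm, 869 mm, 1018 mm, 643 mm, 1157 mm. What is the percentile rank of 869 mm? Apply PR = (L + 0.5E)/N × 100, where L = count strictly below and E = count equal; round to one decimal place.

N = 9.
Strictly below 869: 2. Equal to 869: 2.
PR = (2 + 0.5·2)/9 × 100 = 33.3

33.3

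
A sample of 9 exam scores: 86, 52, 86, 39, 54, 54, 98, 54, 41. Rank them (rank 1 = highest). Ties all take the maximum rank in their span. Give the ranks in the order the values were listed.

3, 7, 3, 9, 6, 6, 1, 6, 8

Sorted (descending): 98, 86, 86, 54, 54, 54, 52, 41, 39
The 2 values of 86 occupy positions 2–3 → each gets rank 3.
The 3 values of 54 occupy positions 4–6 → each gets rank 6.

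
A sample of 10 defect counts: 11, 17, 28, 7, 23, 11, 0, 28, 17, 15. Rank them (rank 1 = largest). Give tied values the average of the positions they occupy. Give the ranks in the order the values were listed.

Sorted (descending): 28, 28, 23, 17, 17, 15, 11, 11, 7, 0
The 2 values of 28 occupy positions 1–2 → average rank (1+2)/2 = 1.5.
The 2 values of 17 occupy positions 4–5 → average rank (4+5)/2 = 4.5.
The 2 values of 11 occupy positions 7–8 → average rank (7+8)/2 = 7.5.

7.5, 4.5, 1.5, 9, 3, 7.5, 10, 1.5, 4.5, 6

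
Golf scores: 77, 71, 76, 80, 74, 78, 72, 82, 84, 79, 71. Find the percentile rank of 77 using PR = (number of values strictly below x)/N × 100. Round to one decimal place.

45.5

N = 11.
Strictly below 77: 5. Equal to 77: 1.
PR = 5/11 × 100 = 45.5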